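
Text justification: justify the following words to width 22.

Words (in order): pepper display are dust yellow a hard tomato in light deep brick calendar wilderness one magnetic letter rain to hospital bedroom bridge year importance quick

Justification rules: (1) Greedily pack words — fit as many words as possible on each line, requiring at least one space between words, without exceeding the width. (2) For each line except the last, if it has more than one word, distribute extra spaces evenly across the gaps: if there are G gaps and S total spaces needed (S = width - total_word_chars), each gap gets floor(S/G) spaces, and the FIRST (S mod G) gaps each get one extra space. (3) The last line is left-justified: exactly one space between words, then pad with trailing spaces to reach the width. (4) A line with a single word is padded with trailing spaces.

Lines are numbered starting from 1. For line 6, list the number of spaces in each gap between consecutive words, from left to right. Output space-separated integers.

Line 1: ['pepper', 'display', 'are'] (min_width=18, slack=4)
Line 2: ['dust', 'yellow', 'a', 'hard'] (min_width=18, slack=4)
Line 3: ['tomato', 'in', 'light', 'deep'] (min_width=20, slack=2)
Line 4: ['brick', 'calendar'] (min_width=14, slack=8)
Line 5: ['wilderness', 'one'] (min_width=14, slack=8)
Line 6: ['magnetic', 'letter', 'rain'] (min_width=20, slack=2)
Line 7: ['to', 'hospital', 'bedroom'] (min_width=19, slack=3)
Line 8: ['bridge', 'year', 'importance'] (min_width=22, slack=0)
Line 9: ['quick'] (min_width=5, slack=17)

Answer: 2 2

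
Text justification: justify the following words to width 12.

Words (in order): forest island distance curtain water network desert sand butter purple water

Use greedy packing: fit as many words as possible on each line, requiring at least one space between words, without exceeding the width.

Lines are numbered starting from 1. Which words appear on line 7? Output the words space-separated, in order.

Line 1: ['forest'] (min_width=6, slack=6)
Line 2: ['island'] (min_width=6, slack=6)
Line 3: ['distance'] (min_width=8, slack=4)
Line 4: ['curtain'] (min_width=7, slack=5)
Line 5: ['water'] (min_width=5, slack=7)
Line 6: ['network'] (min_width=7, slack=5)
Line 7: ['desert', 'sand'] (min_width=11, slack=1)
Line 8: ['butter'] (min_width=6, slack=6)
Line 9: ['purple', 'water'] (min_width=12, slack=0)

Answer: desert sand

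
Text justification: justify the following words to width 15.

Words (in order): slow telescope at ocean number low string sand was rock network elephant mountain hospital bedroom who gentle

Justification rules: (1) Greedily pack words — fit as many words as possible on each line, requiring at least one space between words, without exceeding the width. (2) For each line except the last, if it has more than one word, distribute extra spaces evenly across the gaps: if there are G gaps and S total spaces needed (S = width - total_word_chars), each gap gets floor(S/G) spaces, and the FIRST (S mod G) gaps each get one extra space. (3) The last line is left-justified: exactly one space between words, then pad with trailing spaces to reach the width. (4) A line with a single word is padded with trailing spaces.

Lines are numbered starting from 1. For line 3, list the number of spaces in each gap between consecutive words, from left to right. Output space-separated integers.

Answer: 1 1

Derivation:
Line 1: ['slow', 'telescope'] (min_width=14, slack=1)
Line 2: ['at', 'ocean', 'number'] (min_width=15, slack=0)
Line 3: ['low', 'string', 'sand'] (min_width=15, slack=0)
Line 4: ['was', 'rock'] (min_width=8, slack=7)
Line 5: ['network'] (min_width=7, slack=8)
Line 6: ['elephant'] (min_width=8, slack=7)
Line 7: ['mountain'] (min_width=8, slack=7)
Line 8: ['hospital'] (min_width=8, slack=7)
Line 9: ['bedroom', 'who'] (min_width=11, slack=4)
Line 10: ['gentle'] (min_width=6, slack=9)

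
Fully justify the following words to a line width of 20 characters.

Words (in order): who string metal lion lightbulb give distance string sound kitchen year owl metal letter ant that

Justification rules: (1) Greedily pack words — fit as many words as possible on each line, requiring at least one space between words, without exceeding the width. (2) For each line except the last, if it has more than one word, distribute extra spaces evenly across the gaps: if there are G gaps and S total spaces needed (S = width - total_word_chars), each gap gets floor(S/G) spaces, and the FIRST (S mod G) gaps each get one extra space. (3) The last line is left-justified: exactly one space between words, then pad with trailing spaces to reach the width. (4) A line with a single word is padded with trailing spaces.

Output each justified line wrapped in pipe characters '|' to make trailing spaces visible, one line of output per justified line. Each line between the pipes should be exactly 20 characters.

Line 1: ['who', 'string', 'metal'] (min_width=16, slack=4)
Line 2: ['lion', 'lightbulb', 'give'] (min_width=19, slack=1)
Line 3: ['distance', 'string'] (min_width=15, slack=5)
Line 4: ['sound', 'kitchen', 'year'] (min_width=18, slack=2)
Line 5: ['owl', 'metal', 'letter', 'ant'] (min_width=20, slack=0)
Line 6: ['that'] (min_width=4, slack=16)

Answer: |who   string   metal|
|lion  lightbulb give|
|distance      string|
|sound  kitchen  year|
|owl metal letter ant|
|that                |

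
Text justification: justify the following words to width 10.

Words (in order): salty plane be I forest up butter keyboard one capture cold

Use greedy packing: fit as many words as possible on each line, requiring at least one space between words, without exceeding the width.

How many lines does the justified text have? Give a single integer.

Line 1: ['salty'] (min_width=5, slack=5)
Line 2: ['plane', 'be', 'I'] (min_width=10, slack=0)
Line 3: ['forest', 'up'] (min_width=9, slack=1)
Line 4: ['butter'] (min_width=6, slack=4)
Line 5: ['keyboard'] (min_width=8, slack=2)
Line 6: ['one'] (min_width=3, slack=7)
Line 7: ['capture'] (min_width=7, slack=3)
Line 8: ['cold'] (min_width=4, slack=6)
Total lines: 8

Answer: 8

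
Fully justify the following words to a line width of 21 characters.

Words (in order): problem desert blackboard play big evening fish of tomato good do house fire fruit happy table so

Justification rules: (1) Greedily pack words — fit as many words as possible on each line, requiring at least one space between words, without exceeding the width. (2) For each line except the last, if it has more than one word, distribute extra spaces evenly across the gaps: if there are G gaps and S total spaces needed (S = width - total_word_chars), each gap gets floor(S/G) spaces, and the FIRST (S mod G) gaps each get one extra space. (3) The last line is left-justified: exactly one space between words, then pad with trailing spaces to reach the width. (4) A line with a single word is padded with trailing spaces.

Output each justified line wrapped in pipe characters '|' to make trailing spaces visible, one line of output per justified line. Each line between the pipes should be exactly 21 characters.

Line 1: ['problem', 'desert'] (min_width=14, slack=7)
Line 2: ['blackboard', 'play', 'big'] (min_width=19, slack=2)
Line 3: ['evening', 'fish', 'of'] (min_width=15, slack=6)
Line 4: ['tomato', 'good', 'do', 'house'] (min_width=20, slack=1)
Line 5: ['fire', 'fruit', 'happy'] (min_width=16, slack=5)
Line 6: ['table', 'so'] (min_width=8, slack=13)

Answer: |problem        desert|
|blackboard  play  big|
|evening    fish    of|
|tomato  good do house|
|fire    fruit   happy|
|table so             |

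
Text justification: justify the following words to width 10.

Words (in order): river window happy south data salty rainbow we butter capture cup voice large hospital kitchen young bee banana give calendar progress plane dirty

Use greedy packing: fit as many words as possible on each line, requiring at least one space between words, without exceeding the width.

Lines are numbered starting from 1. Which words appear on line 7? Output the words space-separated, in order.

Answer: butter

Derivation:
Line 1: ['river'] (min_width=5, slack=5)
Line 2: ['window'] (min_width=6, slack=4)
Line 3: ['happy'] (min_width=5, slack=5)
Line 4: ['south', 'data'] (min_width=10, slack=0)
Line 5: ['salty'] (min_width=5, slack=5)
Line 6: ['rainbow', 'we'] (min_width=10, slack=0)
Line 7: ['butter'] (min_width=6, slack=4)
Line 8: ['capture'] (min_width=7, slack=3)
Line 9: ['cup', 'voice'] (min_width=9, slack=1)
Line 10: ['large'] (min_width=5, slack=5)
Line 11: ['hospital'] (min_width=8, slack=2)
Line 12: ['kitchen'] (min_width=7, slack=3)
Line 13: ['young', 'bee'] (min_width=9, slack=1)
Line 14: ['banana'] (min_width=6, slack=4)
Line 15: ['give'] (min_width=4, slack=6)
Line 16: ['calendar'] (min_width=8, slack=2)
Line 17: ['progress'] (min_width=8, slack=2)
Line 18: ['plane'] (min_width=5, slack=5)
Line 19: ['dirty'] (min_width=5, slack=5)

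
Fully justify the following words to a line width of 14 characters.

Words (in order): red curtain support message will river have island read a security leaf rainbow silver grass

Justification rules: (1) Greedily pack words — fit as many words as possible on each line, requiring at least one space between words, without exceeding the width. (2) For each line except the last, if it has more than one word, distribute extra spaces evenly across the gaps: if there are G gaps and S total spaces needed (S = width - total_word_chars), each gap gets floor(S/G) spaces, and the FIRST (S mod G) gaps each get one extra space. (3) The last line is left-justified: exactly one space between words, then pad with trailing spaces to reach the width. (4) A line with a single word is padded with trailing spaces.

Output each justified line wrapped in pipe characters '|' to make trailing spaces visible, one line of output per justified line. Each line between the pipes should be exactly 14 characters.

Answer: |red    curtain|
|support       |
|message   will|
|river     have|
|island  read a|
|security  leaf|
|rainbow silver|
|grass         |

Derivation:
Line 1: ['red', 'curtain'] (min_width=11, slack=3)
Line 2: ['support'] (min_width=7, slack=7)
Line 3: ['message', 'will'] (min_width=12, slack=2)
Line 4: ['river', 'have'] (min_width=10, slack=4)
Line 5: ['island', 'read', 'a'] (min_width=13, slack=1)
Line 6: ['security', 'leaf'] (min_width=13, slack=1)
Line 7: ['rainbow', 'silver'] (min_width=14, slack=0)
Line 8: ['grass'] (min_width=5, slack=9)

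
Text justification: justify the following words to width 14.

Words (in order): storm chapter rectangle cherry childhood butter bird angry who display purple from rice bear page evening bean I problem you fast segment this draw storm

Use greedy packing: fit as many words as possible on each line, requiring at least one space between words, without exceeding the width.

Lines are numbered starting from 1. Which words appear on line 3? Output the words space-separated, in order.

Line 1: ['storm', 'chapter'] (min_width=13, slack=1)
Line 2: ['rectangle'] (min_width=9, slack=5)
Line 3: ['cherry'] (min_width=6, slack=8)
Line 4: ['childhood'] (min_width=9, slack=5)
Line 5: ['butter', 'bird'] (min_width=11, slack=3)
Line 6: ['angry', 'who'] (min_width=9, slack=5)
Line 7: ['display', 'purple'] (min_width=14, slack=0)
Line 8: ['from', 'rice', 'bear'] (min_width=14, slack=0)
Line 9: ['page', 'evening'] (min_width=12, slack=2)
Line 10: ['bean', 'I', 'problem'] (min_width=14, slack=0)
Line 11: ['you', 'fast'] (min_width=8, slack=6)
Line 12: ['segment', 'this'] (min_width=12, slack=2)
Line 13: ['draw', 'storm'] (min_width=10, slack=4)

Answer: cherry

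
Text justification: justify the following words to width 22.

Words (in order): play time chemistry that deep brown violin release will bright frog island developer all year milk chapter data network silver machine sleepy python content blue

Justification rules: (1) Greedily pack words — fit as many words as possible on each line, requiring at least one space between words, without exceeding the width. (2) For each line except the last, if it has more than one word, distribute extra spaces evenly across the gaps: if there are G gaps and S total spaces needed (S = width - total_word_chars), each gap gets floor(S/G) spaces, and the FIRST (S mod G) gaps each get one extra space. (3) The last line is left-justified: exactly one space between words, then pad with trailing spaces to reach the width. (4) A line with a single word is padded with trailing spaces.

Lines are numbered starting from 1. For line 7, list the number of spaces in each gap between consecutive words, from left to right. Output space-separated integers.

Line 1: ['play', 'time', 'chemistry'] (min_width=19, slack=3)
Line 2: ['that', 'deep', 'brown', 'violin'] (min_width=22, slack=0)
Line 3: ['release', 'will', 'bright'] (min_width=19, slack=3)
Line 4: ['frog', 'island', 'developer'] (min_width=21, slack=1)
Line 5: ['all', 'year', 'milk', 'chapter'] (min_width=21, slack=1)
Line 6: ['data', 'network', 'silver'] (min_width=19, slack=3)
Line 7: ['machine', 'sleepy', 'python'] (min_width=21, slack=1)
Line 8: ['content', 'blue'] (min_width=12, slack=10)

Answer: 2 1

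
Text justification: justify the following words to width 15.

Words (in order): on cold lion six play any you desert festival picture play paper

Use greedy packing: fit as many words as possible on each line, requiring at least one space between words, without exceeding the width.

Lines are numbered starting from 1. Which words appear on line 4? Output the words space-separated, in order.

Answer: festival

Derivation:
Line 1: ['on', 'cold', 'lion'] (min_width=12, slack=3)
Line 2: ['six', 'play', 'any'] (min_width=12, slack=3)
Line 3: ['you', 'desert'] (min_width=10, slack=5)
Line 4: ['festival'] (min_width=8, slack=7)
Line 5: ['picture', 'play'] (min_width=12, slack=3)
Line 6: ['paper'] (min_width=5, slack=10)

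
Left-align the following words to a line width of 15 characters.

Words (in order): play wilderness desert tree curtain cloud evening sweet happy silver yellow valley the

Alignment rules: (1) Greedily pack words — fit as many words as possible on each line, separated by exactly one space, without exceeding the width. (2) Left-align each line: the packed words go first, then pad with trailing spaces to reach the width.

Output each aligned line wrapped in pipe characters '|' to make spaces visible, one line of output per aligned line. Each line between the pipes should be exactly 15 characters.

Answer: |play wilderness|
|desert tree    |
|curtain cloud  |
|evening sweet  |
|happy silver   |
|yellow valley  |
|the            |

Derivation:
Line 1: ['play', 'wilderness'] (min_width=15, slack=0)
Line 2: ['desert', 'tree'] (min_width=11, slack=4)
Line 3: ['curtain', 'cloud'] (min_width=13, slack=2)
Line 4: ['evening', 'sweet'] (min_width=13, slack=2)
Line 5: ['happy', 'silver'] (min_width=12, slack=3)
Line 6: ['yellow', 'valley'] (min_width=13, slack=2)
Line 7: ['the'] (min_width=3, slack=12)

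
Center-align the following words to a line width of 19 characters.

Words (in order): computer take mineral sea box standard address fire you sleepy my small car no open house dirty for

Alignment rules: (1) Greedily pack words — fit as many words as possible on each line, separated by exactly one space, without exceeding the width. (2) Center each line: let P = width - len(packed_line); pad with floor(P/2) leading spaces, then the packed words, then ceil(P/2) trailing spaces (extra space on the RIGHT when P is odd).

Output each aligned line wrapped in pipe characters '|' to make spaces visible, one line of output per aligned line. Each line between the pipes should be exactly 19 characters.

Line 1: ['computer', 'take'] (min_width=13, slack=6)
Line 2: ['mineral', 'sea', 'box'] (min_width=15, slack=4)
Line 3: ['standard', 'address'] (min_width=16, slack=3)
Line 4: ['fire', 'you', 'sleepy', 'my'] (min_width=18, slack=1)
Line 5: ['small', 'car', 'no', 'open'] (min_width=17, slack=2)
Line 6: ['house', 'dirty', 'for'] (min_width=15, slack=4)

Answer: |   computer take   |
|  mineral sea box  |
| standard address  |
|fire you sleepy my |
| small car no open |
|  house dirty for  |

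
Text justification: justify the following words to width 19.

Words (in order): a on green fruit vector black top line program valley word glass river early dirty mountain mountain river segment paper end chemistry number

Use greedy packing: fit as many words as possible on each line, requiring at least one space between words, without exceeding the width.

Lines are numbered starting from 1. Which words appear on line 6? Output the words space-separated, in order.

Line 1: ['a', 'on', 'green', 'fruit'] (min_width=16, slack=3)
Line 2: ['vector', 'black', 'top'] (min_width=16, slack=3)
Line 3: ['line', 'program', 'valley'] (min_width=19, slack=0)
Line 4: ['word', 'glass', 'river'] (min_width=16, slack=3)
Line 5: ['early', 'dirty'] (min_width=11, slack=8)
Line 6: ['mountain', 'mountain'] (min_width=17, slack=2)
Line 7: ['river', 'segment', 'paper'] (min_width=19, slack=0)
Line 8: ['end', 'chemistry'] (min_width=13, slack=6)
Line 9: ['number'] (min_width=6, slack=13)

Answer: mountain mountain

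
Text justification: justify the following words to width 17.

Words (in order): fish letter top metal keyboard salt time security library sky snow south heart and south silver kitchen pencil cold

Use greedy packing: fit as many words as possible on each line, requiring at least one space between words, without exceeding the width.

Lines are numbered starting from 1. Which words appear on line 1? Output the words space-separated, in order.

Answer: fish letter top

Derivation:
Line 1: ['fish', 'letter', 'top'] (min_width=15, slack=2)
Line 2: ['metal', 'keyboard'] (min_width=14, slack=3)
Line 3: ['salt', 'time'] (min_width=9, slack=8)
Line 4: ['security', 'library'] (min_width=16, slack=1)
Line 5: ['sky', 'snow', 'south'] (min_width=14, slack=3)
Line 6: ['heart', 'and', 'south'] (min_width=15, slack=2)
Line 7: ['silver', 'kitchen'] (min_width=14, slack=3)
Line 8: ['pencil', 'cold'] (min_width=11, slack=6)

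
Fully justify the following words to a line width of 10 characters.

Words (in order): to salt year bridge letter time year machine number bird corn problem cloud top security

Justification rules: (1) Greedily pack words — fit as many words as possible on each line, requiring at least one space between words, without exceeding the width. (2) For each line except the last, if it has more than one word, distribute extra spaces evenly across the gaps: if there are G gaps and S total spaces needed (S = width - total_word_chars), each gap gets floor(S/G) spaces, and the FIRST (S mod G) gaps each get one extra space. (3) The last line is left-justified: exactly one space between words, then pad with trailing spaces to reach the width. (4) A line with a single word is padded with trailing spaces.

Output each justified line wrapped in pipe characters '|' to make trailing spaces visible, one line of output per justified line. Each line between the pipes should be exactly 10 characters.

Answer: |to    salt|
|year      |
|bridge    |
|letter    |
|time  year|
|machine   |
|number    |
|bird  corn|
|problem   |
|cloud  top|
|security  |

Derivation:
Line 1: ['to', 'salt'] (min_width=7, slack=3)
Line 2: ['year'] (min_width=4, slack=6)
Line 3: ['bridge'] (min_width=6, slack=4)
Line 4: ['letter'] (min_width=6, slack=4)
Line 5: ['time', 'year'] (min_width=9, slack=1)
Line 6: ['machine'] (min_width=7, slack=3)
Line 7: ['number'] (min_width=6, slack=4)
Line 8: ['bird', 'corn'] (min_width=9, slack=1)
Line 9: ['problem'] (min_width=7, slack=3)
Line 10: ['cloud', 'top'] (min_width=9, slack=1)
Line 11: ['security'] (min_width=8, slack=2)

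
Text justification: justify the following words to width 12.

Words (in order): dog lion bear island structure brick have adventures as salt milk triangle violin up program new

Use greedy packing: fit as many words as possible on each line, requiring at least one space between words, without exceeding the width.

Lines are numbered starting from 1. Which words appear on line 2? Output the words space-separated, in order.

Line 1: ['dog', 'lion'] (min_width=8, slack=4)
Line 2: ['bear', 'island'] (min_width=11, slack=1)
Line 3: ['structure'] (min_width=9, slack=3)
Line 4: ['brick', 'have'] (min_width=10, slack=2)
Line 5: ['adventures'] (min_width=10, slack=2)
Line 6: ['as', 'salt', 'milk'] (min_width=12, slack=0)
Line 7: ['triangle'] (min_width=8, slack=4)
Line 8: ['violin', 'up'] (min_width=9, slack=3)
Line 9: ['program', 'new'] (min_width=11, slack=1)

Answer: bear island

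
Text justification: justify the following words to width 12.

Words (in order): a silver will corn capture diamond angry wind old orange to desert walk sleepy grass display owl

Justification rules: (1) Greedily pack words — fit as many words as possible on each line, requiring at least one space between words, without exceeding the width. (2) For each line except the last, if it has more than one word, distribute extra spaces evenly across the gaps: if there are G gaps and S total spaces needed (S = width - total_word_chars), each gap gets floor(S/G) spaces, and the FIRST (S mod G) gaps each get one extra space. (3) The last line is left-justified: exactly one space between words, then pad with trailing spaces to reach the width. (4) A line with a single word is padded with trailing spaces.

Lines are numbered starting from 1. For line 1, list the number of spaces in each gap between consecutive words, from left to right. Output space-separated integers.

Line 1: ['a', 'silver'] (min_width=8, slack=4)
Line 2: ['will', 'corn'] (min_width=9, slack=3)
Line 3: ['capture'] (min_width=7, slack=5)
Line 4: ['diamond'] (min_width=7, slack=5)
Line 5: ['angry', 'wind'] (min_width=10, slack=2)
Line 6: ['old', 'orange'] (min_width=10, slack=2)
Line 7: ['to', 'desert'] (min_width=9, slack=3)
Line 8: ['walk', 'sleepy'] (min_width=11, slack=1)
Line 9: ['grass'] (min_width=5, slack=7)
Line 10: ['display', 'owl'] (min_width=11, slack=1)

Answer: 5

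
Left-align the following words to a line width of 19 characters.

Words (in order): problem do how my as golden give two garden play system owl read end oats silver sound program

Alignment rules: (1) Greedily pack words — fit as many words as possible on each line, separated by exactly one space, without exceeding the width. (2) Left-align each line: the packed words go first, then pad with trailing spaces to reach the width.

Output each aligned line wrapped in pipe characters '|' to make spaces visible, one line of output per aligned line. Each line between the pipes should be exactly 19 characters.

Line 1: ['problem', 'do', 'how', 'my'] (min_width=17, slack=2)
Line 2: ['as', 'golden', 'give', 'two'] (min_width=18, slack=1)
Line 3: ['garden', 'play', 'system'] (min_width=18, slack=1)
Line 4: ['owl', 'read', 'end', 'oats'] (min_width=17, slack=2)
Line 5: ['silver', 'sound'] (min_width=12, slack=7)
Line 6: ['program'] (min_width=7, slack=12)

Answer: |problem do how my  |
|as golden give two |
|garden play system |
|owl read end oats  |
|silver sound       |
|program            |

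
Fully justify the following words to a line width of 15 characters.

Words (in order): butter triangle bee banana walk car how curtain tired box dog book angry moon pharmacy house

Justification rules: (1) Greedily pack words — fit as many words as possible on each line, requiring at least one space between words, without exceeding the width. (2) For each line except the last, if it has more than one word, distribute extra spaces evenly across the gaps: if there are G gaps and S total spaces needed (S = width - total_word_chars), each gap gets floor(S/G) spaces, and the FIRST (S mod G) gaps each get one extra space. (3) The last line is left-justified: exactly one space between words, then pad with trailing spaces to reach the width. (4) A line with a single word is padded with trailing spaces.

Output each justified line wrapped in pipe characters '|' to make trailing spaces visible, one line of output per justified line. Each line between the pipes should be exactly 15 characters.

Answer: |butter triangle|
|bee banana walk|
|car how curtain|
|tired  box  dog|
|book angry moon|
|pharmacy house |

Derivation:
Line 1: ['butter', 'triangle'] (min_width=15, slack=0)
Line 2: ['bee', 'banana', 'walk'] (min_width=15, slack=0)
Line 3: ['car', 'how', 'curtain'] (min_width=15, slack=0)
Line 4: ['tired', 'box', 'dog'] (min_width=13, slack=2)
Line 5: ['book', 'angry', 'moon'] (min_width=15, slack=0)
Line 6: ['pharmacy', 'house'] (min_width=14, slack=1)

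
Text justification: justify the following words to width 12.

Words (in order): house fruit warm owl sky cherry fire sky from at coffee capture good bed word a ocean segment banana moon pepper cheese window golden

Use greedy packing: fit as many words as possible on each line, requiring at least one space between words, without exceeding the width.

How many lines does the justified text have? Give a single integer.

Answer: 14

Derivation:
Line 1: ['house', 'fruit'] (min_width=11, slack=1)
Line 2: ['warm', 'owl', 'sky'] (min_width=12, slack=0)
Line 3: ['cherry', 'fire'] (min_width=11, slack=1)
Line 4: ['sky', 'from', 'at'] (min_width=11, slack=1)
Line 5: ['coffee'] (min_width=6, slack=6)
Line 6: ['capture', 'good'] (min_width=12, slack=0)
Line 7: ['bed', 'word', 'a'] (min_width=10, slack=2)
Line 8: ['ocean'] (min_width=5, slack=7)
Line 9: ['segment'] (min_width=7, slack=5)
Line 10: ['banana', 'moon'] (min_width=11, slack=1)
Line 11: ['pepper'] (min_width=6, slack=6)
Line 12: ['cheese'] (min_width=6, slack=6)
Line 13: ['window'] (min_width=6, slack=6)
Line 14: ['golden'] (min_width=6, slack=6)
Total lines: 14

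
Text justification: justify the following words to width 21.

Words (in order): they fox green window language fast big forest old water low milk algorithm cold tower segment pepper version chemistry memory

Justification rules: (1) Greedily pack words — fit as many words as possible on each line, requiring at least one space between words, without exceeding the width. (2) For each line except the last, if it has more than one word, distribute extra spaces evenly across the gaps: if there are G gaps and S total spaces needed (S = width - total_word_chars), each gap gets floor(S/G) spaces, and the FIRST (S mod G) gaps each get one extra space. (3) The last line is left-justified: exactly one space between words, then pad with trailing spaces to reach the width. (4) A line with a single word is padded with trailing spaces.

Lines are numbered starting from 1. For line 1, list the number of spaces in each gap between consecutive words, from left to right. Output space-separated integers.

Line 1: ['they', 'fox', 'green', 'window'] (min_width=21, slack=0)
Line 2: ['language', 'fast', 'big'] (min_width=17, slack=4)
Line 3: ['forest', 'old', 'water', 'low'] (min_width=20, slack=1)
Line 4: ['milk', 'algorithm', 'cold'] (min_width=19, slack=2)
Line 5: ['tower', 'segment', 'pepper'] (min_width=20, slack=1)
Line 6: ['version', 'chemistry'] (min_width=17, slack=4)
Line 7: ['memory'] (min_width=6, slack=15)

Answer: 1 1 1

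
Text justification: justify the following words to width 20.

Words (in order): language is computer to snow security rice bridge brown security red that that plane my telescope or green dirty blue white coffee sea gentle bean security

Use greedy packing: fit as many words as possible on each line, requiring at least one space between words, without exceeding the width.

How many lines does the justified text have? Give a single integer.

Answer: 9

Derivation:
Line 1: ['language', 'is', 'computer'] (min_width=20, slack=0)
Line 2: ['to', 'snow', 'security'] (min_width=16, slack=4)
Line 3: ['rice', 'bridge', 'brown'] (min_width=17, slack=3)
Line 4: ['security', 'red', 'that'] (min_width=17, slack=3)
Line 5: ['that', 'plane', 'my'] (min_width=13, slack=7)
Line 6: ['telescope', 'or', 'green'] (min_width=18, slack=2)
Line 7: ['dirty', 'blue', 'white'] (min_width=16, slack=4)
Line 8: ['coffee', 'sea', 'gentle'] (min_width=17, slack=3)
Line 9: ['bean', 'security'] (min_width=13, slack=7)
Total lines: 9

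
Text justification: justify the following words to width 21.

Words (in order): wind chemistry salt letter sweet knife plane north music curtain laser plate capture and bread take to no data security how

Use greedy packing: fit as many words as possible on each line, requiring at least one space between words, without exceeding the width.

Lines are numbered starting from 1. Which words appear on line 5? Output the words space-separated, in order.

Line 1: ['wind', 'chemistry', 'salt'] (min_width=19, slack=2)
Line 2: ['letter', 'sweet', 'knife'] (min_width=18, slack=3)
Line 3: ['plane', 'north', 'music'] (min_width=17, slack=4)
Line 4: ['curtain', 'laser', 'plate'] (min_width=19, slack=2)
Line 5: ['capture', 'and', 'bread'] (min_width=17, slack=4)
Line 6: ['take', 'to', 'no', 'data'] (min_width=15, slack=6)
Line 7: ['security', 'how'] (min_width=12, slack=9)

Answer: capture and bread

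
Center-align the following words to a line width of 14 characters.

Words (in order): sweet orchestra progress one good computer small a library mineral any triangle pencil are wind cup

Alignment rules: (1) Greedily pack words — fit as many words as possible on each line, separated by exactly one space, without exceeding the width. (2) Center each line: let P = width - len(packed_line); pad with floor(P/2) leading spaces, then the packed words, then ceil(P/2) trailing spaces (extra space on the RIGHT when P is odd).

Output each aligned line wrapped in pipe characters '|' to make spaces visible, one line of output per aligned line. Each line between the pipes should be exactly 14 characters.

Line 1: ['sweet'] (min_width=5, slack=9)
Line 2: ['orchestra'] (min_width=9, slack=5)
Line 3: ['progress', 'one'] (min_width=12, slack=2)
Line 4: ['good', 'computer'] (min_width=13, slack=1)
Line 5: ['small', 'a'] (min_width=7, slack=7)
Line 6: ['library'] (min_width=7, slack=7)
Line 7: ['mineral', 'any'] (min_width=11, slack=3)
Line 8: ['triangle'] (min_width=8, slack=6)
Line 9: ['pencil', 'are'] (min_width=10, slack=4)
Line 10: ['wind', 'cup'] (min_width=8, slack=6)

Answer: |    sweet     |
|  orchestra   |
| progress one |
|good computer |
|   small a    |
|   library    |
| mineral any  |
|   triangle   |
|  pencil are  |
|   wind cup   |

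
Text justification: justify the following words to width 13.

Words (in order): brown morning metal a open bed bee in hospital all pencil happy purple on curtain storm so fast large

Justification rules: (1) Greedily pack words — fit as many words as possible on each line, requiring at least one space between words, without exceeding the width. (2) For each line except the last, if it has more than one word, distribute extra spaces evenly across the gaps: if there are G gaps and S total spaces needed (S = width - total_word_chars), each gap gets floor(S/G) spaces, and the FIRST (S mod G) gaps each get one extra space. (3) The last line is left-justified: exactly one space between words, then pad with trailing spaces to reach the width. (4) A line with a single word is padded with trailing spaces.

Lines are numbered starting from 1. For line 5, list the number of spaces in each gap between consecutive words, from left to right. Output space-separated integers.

Answer: 2

Derivation:
Line 1: ['brown', 'morning'] (min_width=13, slack=0)
Line 2: ['metal', 'a', 'open'] (min_width=12, slack=1)
Line 3: ['bed', 'bee', 'in'] (min_width=10, slack=3)
Line 4: ['hospital', 'all'] (min_width=12, slack=1)
Line 5: ['pencil', 'happy'] (min_width=12, slack=1)
Line 6: ['purple', 'on'] (min_width=9, slack=4)
Line 7: ['curtain', 'storm'] (min_width=13, slack=0)
Line 8: ['so', 'fast', 'large'] (min_width=13, slack=0)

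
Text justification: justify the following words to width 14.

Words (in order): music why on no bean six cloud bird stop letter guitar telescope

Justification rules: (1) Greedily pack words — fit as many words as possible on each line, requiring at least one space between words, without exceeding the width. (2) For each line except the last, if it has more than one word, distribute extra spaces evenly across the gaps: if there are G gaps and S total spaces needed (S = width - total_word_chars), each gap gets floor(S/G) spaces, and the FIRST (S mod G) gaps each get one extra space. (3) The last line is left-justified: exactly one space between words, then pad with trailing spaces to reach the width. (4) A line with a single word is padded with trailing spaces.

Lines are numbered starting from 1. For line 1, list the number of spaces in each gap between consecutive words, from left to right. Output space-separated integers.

Line 1: ['music', 'why', 'on'] (min_width=12, slack=2)
Line 2: ['no', 'bean', 'six'] (min_width=11, slack=3)
Line 3: ['cloud', 'bird'] (min_width=10, slack=4)
Line 4: ['stop', 'letter'] (min_width=11, slack=3)
Line 5: ['guitar'] (min_width=6, slack=8)
Line 6: ['telescope'] (min_width=9, slack=5)

Answer: 2 2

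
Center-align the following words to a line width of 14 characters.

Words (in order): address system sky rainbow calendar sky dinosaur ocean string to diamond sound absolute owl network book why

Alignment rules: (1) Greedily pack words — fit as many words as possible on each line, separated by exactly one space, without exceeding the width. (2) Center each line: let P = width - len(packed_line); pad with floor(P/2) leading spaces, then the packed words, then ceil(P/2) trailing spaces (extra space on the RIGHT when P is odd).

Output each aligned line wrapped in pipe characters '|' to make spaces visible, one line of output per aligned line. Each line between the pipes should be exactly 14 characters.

Line 1: ['address', 'system'] (min_width=14, slack=0)
Line 2: ['sky', 'rainbow'] (min_width=11, slack=3)
Line 3: ['calendar', 'sky'] (min_width=12, slack=2)
Line 4: ['dinosaur', 'ocean'] (min_width=14, slack=0)
Line 5: ['string', 'to'] (min_width=9, slack=5)
Line 6: ['diamond', 'sound'] (min_width=13, slack=1)
Line 7: ['absolute', 'owl'] (min_width=12, slack=2)
Line 8: ['network', 'book'] (min_width=12, slack=2)
Line 9: ['why'] (min_width=3, slack=11)

Answer: |address system|
| sky rainbow  |
| calendar sky |
|dinosaur ocean|
|  string to   |
|diamond sound |
| absolute owl |
| network book |
|     why      |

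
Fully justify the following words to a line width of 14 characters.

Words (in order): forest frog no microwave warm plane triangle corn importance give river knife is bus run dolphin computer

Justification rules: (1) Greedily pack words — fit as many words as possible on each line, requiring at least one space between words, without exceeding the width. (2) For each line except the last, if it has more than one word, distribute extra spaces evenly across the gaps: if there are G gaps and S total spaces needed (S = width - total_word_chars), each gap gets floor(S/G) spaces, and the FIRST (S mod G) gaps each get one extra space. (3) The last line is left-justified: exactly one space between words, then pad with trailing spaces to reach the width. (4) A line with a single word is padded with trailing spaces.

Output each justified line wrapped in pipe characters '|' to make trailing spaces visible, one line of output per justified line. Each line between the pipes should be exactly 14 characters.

Line 1: ['forest', 'frog', 'no'] (min_width=14, slack=0)
Line 2: ['microwave', 'warm'] (min_width=14, slack=0)
Line 3: ['plane', 'triangle'] (min_width=14, slack=0)
Line 4: ['corn'] (min_width=4, slack=10)
Line 5: ['importance'] (min_width=10, slack=4)
Line 6: ['give', 'river'] (min_width=10, slack=4)
Line 7: ['knife', 'is', 'bus'] (min_width=12, slack=2)
Line 8: ['run', 'dolphin'] (min_width=11, slack=3)
Line 9: ['computer'] (min_width=8, slack=6)

Answer: |forest frog no|
|microwave warm|
|plane triangle|
|corn          |
|importance    |
|give     river|
|knife  is  bus|
|run    dolphin|
|computer      |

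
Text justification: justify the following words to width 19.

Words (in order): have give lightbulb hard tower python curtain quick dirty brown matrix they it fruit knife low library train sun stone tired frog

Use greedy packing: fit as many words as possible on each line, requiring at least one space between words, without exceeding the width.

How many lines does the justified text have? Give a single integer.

Line 1: ['have', 'give', 'lightbulb'] (min_width=19, slack=0)
Line 2: ['hard', 'tower', 'python'] (min_width=17, slack=2)
Line 3: ['curtain', 'quick', 'dirty'] (min_width=19, slack=0)
Line 4: ['brown', 'matrix', 'they'] (min_width=17, slack=2)
Line 5: ['it', 'fruit', 'knife', 'low'] (min_width=18, slack=1)
Line 6: ['library', 'train', 'sun'] (min_width=17, slack=2)
Line 7: ['stone', 'tired', 'frog'] (min_width=16, slack=3)
Total lines: 7

Answer: 7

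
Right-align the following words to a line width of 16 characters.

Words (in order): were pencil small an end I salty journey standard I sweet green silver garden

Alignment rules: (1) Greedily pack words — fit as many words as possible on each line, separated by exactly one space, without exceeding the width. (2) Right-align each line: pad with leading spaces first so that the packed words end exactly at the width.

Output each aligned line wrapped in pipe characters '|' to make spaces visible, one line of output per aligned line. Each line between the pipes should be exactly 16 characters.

Line 1: ['were', 'pencil'] (min_width=11, slack=5)
Line 2: ['small', 'an', 'end', 'I'] (min_width=14, slack=2)
Line 3: ['salty', 'journey'] (min_width=13, slack=3)
Line 4: ['standard', 'I', 'sweet'] (min_width=16, slack=0)
Line 5: ['green', 'silver'] (min_width=12, slack=4)
Line 6: ['garden'] (min_width=6, slack=10)

Answer: |     were pencil|
|  small an end I|
|   salty journey|
|standard I sweet|
|    green silver|
|          garden|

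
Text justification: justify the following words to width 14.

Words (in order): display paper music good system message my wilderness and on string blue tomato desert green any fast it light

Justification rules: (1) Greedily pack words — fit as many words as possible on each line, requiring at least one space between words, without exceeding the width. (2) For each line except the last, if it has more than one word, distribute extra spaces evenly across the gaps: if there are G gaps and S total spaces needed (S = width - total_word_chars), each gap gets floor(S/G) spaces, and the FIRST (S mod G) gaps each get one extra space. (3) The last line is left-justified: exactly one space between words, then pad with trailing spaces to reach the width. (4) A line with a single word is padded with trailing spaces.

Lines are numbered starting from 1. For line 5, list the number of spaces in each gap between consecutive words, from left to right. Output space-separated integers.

Line 1: ['display', 'paper'] (min_width=13, slack=1)
Line 2: ['music', 'good'] (min_width=10, slack=4)
Line 3: ['system', 'message'] (min_width=14, slack=0)
Line 4: ['my', 'wilderness'] (min_width=13, slack=1)
Line 5: ['and', 'on', 'string'] (min_width=13, slack=1)
Line 6: ['blue', 'tomato'] (min_width=11, slack=3)
Line 7: ['desert', 'green'] (min_width=12, slack=2)
Line 8: ['any', 'fast', 'it'] (min_width=11, slack=3)
Line 9: ['light'] (min_width=5, slack=9)

Answer: 2 1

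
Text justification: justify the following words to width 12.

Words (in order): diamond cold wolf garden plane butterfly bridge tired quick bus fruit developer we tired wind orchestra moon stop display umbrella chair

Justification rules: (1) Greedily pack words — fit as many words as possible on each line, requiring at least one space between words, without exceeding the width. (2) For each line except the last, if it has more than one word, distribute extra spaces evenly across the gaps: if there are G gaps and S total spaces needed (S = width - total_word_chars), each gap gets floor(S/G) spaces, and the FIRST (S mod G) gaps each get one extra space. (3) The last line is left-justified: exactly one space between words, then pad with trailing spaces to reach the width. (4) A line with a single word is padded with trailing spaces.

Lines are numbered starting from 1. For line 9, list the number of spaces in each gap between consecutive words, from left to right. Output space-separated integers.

Line 1: ['diamond', 'cold'] (min_width=12, slack=0)
Line 2: ['wolf', 'garden'] (min_width=11, slack=1)
Line 3: ['plane'] (min_width=5, slack=7)
Line 4: ['butterfly'] (min_width=9, slack=3)
Line 5: ['bridge', 'tired'] (min_width=12, slack=0)
Line 6: ['quick', 'bus'] (min_width=9, slack=3)
Line 7: ['fruit'] (min_width=5, slack=7)
Line 8: ['developer', 'we'] (min_width=12, slack=0)
Line 9: ['tired', 'wind'] (min_width=10, slack=2)
Line 10: ['orchestra'] (min_width=9, slack=3)
Line 11: ['moon', 'stop'] (min_width=9, slack=3)
Line 12: ['display'] (min_width=7, slack=5)
Line 13: ['umbrella'] (min_width=8, slack=4)
Line 14: ['chair'] (min_width=5, slack=7)

Answer: 3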